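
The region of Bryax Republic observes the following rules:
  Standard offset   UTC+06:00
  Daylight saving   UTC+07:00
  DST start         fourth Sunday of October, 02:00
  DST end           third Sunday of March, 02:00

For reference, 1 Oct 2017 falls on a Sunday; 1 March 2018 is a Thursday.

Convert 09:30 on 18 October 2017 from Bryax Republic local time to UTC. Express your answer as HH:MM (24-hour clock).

03:30

1 October 2017 is a Sunday, so the first Sunday is October 1 and the fourth is October 22.
1 March 2018 is a Thursday, so the first Sunday is March 4 and the third is March 18.
18 October 2017 is outside the daylight-saving period (22 October 2017 – 18 March 2018), so Bryax Republic is on standard time, UTC+06:00.
09:30 local − 6h = 03:30 UTC.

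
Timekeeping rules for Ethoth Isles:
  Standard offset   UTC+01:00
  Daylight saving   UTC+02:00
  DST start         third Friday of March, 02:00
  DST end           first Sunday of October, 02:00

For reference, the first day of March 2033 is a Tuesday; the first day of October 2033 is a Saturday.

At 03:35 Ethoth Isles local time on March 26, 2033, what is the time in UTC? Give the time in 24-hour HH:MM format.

1 March 2033 is a Tuesday, so the first Friday is March 4 and the third is March 18.
1 October 2033 is a Saturday, so the first Sunday is October 2.
March 26, 2033 falls between 18 March and 2 October, so daylight saving is in effect and Ethoth Isles is at UTC+02:00.
03:35 local − 2h = 01:35 UTC.

01:35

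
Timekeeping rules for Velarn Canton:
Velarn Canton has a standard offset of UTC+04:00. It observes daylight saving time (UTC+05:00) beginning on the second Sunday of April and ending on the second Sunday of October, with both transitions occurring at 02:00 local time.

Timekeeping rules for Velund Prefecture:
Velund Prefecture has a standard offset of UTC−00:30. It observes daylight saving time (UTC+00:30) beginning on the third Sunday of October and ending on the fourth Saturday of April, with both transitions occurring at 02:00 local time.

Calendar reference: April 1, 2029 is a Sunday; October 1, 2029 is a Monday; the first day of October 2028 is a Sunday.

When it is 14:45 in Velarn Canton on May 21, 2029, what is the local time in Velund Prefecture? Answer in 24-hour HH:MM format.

1 April 2029 is a Sunday, so the first Sunday is April 1 and the second is April 8.
1 October 2029 is a Monday, so the first Sunday is October 7 and the second is October 14.
May 21, 2029 falls between 8 April and 14 October, so daylight saving is in effect and Velarn Canton is at UTC+05:00.
14:45 Velarn Canton − 5h = 09:45 UTC.
1 October 2028 is a Sunday, so the first Sunday is October 1 and the third is October 15.
1 April 2029 is a Sunday, so the first Saturday is April 7 and the fourth is April 28.
At the standard offset (UTC−00:30), 09:45 UTC − 0h30m = 09:15 Velund Prefecture standard time.
Daylight saving runs 15 October 2028 – 28 April 2029; the standard-time date in Velund Prefecture, May 21, 2029, is outside that window, so Velund Prefecture is on standard time at UTC−00:30.
09:45 UTC − 0h30m = 09:15 Velund Prefecture.

09:15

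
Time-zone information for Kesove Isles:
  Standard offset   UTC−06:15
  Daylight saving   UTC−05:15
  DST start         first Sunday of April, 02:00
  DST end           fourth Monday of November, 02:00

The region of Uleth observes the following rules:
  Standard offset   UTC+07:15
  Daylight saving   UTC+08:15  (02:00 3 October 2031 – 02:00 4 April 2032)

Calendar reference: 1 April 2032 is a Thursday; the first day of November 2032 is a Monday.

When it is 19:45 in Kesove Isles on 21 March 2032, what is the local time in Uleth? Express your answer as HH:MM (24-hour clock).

10:15

1 April 2032 is a Thursday, so the first Sunday is April 4.
1 November 2032 is a Monday, so the first Monday is November 1 and the fourth is November 22.
21 March 2032 does not fall between 4 April and 22 November, so daylight saving is not in effect and Kesove Isles is at UTC−06:15.
19:45 Kesove Isles + 6h15m = 02:00 UTC (rolling into the next day, 22 March 2032).
At the standard offset (UTC+07:15), 02:00 UTC + 7h15m = 09:15 Uleth standard time.
Daylight saving runs 3 October 2031 – 4 April 2032; the standard-time date in Uleth, 22 March 2032, is inside that window, so Uleth is at UTC+08:15.
02:00 UTC + 8h15m = 10:15 Uleth.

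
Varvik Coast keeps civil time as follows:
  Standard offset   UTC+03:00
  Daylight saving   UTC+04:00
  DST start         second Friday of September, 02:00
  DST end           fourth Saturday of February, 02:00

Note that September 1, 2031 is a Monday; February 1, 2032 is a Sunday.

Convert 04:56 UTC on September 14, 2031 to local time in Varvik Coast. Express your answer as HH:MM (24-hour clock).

1 September 2031 is a Monday, so the first Friday is September 5 and the second is September 12.
1 February 2032 is a Sunday, so the first Saturday is February 7 and the fourth is February 28.
At the standard offset (UTC+03:00), 04:56 UTC + 3h = 07:56 Varvik Coast standard time.
The standard-time date in Varvik Coast, September 14, 2031, falls between 12 September 2031 and 28 February 2032, so daylight saving is in effect and Varvik Coast is at UTC+04:00.
04:56 UTC + 4h = 08:56 local.

08:56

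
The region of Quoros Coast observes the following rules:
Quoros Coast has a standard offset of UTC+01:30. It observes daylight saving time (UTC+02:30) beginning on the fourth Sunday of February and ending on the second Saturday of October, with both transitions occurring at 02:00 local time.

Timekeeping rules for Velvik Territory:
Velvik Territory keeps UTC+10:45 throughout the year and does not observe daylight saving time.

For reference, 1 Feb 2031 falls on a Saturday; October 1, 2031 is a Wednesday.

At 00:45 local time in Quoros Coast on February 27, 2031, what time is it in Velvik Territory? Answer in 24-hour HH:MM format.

09:00

1 February 2031 is a Saturday, so the first Sunday is February 2 and the fourth is February 23.
1 October 2031 is a Wednesday, so the first Saturday is October 4 and the second is October 11.
Daylight saving runs 23 February – 11 October; February 27, 2031 is inside that window, so Quoros Coast is at UTC+02:30.
00:45 Quoros Coast − 2h30m = 22:15 UTC (rolling into the previous day, 26 February 2031).
Velvik Territory has no daylight saving, so its offset is UTC+10:45 year-round.
22:15 UTC + 10h45m = 09:00 Velvik Territory (rolling into the next day, 27 February 2031).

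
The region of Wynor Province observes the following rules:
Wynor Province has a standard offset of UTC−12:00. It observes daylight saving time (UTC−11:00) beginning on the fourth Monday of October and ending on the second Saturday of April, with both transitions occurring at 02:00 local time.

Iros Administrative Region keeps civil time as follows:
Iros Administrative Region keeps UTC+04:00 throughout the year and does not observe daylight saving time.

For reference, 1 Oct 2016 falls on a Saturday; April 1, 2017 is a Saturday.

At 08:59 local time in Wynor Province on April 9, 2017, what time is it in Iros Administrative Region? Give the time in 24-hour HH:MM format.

00:59

1 October 2016 is a Saturday, so the first Monday is October 3 and the fourth is October 24.
1 April 2017 is a Saturday, so the first Saturday is April 1 and the second is April 8.
April 9, 2017 is outside the daylight-saving period (24 October 2016 – 8 April 2017), so Wynor Province is on standard time, UTC−12:00.
08:59 Wynor Province + 12h = 20:59 UTC.
Iros Administrative Region stays on UTC+04:00 all year.
20:59 UTC + 4h = 00:59 Iros Administrative Region (rolling into the next day, 10 April 2017).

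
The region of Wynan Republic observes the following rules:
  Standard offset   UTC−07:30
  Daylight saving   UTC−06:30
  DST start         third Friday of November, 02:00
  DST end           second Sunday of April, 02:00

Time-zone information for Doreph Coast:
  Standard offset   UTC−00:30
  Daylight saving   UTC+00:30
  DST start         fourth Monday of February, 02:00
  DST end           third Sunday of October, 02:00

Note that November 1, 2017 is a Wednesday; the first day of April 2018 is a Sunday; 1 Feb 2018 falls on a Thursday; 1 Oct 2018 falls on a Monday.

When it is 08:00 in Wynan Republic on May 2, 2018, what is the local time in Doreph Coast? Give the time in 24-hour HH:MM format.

16:00

1 November 2017 is a Wednesday, so the first Friday is November 3 and the third is November 17.
1 April 2018 is a Sunday, so the first Sunday is April 1 and the second is April 8.
May 2, 2018 is outside the daylight-saving period (17 November 2017 – 8 April 2018), so Wynan Republic is on standard time, UTC−07:30.
08:00 Wynan Republic + 7h30m = 15:30 UTC.
1 February 2018 is a Thursday, so the first Monday is February 5 and the fourth is February 26.
1 October 2018 is a Monday, so the first Sunday is October 7 and the third is October 21.
At the standard offset (UTC−00:30), 15:30 UTC − 0h30m = 15:00 Doreph Coast standard time.
Daylight saving runs 26 February – 21 October; the standard-time date in Doreph Coast, May 2, 2018, is inside that window, so Doreph Coast is at UTC+00:30.
15:30 UTC + 0h30m = 16:00 Doreph Coast.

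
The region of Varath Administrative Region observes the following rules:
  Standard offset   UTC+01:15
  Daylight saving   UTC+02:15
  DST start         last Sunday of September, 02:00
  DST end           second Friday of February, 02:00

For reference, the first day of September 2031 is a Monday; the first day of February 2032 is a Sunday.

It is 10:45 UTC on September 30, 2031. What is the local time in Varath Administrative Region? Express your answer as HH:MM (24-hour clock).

13:00

1 September 2031 is a Monday, so Sundays fall on 7, 14, 21, 28; the last is September 28.
1 February 2032 is a Sunday, so the first Friday is February 6 and the second is February 13.
At the standard offset (UTC+01:15), 10:45 UTC + 1h15m = 12:00 Varath Administrative Region standard time.
The standard-time date in Varath Administrative Region, September 30, 2031, lies within the daylight-saving period (28 September 2031 – 13 February 2032), so Varath Administrative Region is on daylight time, UTC+02:15.
10:45 UTC + 2h15m = 13:00 local.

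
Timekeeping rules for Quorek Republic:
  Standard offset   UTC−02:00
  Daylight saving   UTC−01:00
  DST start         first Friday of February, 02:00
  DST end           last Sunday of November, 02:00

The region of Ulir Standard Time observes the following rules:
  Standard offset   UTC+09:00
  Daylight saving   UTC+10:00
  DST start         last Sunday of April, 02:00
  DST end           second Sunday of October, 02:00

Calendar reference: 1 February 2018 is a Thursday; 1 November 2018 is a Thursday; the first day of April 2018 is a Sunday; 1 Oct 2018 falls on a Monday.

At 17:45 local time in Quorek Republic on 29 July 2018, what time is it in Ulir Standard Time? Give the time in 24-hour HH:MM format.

1 February 2018 is a Thursday, so the first Friday is February 2.
1 November 2018 is a Thursday, so Sundays fall on 4, 11, 18, 25; the last is November 25.
29 July 2018 lies within the daylight-saving period (2 February – 25 November), so Quorek Republic is on daylight time, UTC−01:00.
17:45 Quorek Republic + 1h = 18:45 UTC.
1 April 2018 is a Sunday, so Sundays fall on 1, 8, 15, 22, 29; the last is April 29.
1 October 2018 is a Monday, so the first Sunday is October 7 and the second is October 14.
At the standard offset (UTC+09:00), 18:45 UTC + 9h = 03:45 Ulir Standard Time standard time (rolling into the next day, 30 July 2018).
The standard-time date in Ulir Standard Time, 30 July 2018, falls between 29 April and 14 October, so daylight saving is in effect and Ulir Standard Time is at UTC+10:00.
18:45 UTC + 10h = 04:45 Ulir Standard Time (rolling into the next day, 30 July 2018).

04:45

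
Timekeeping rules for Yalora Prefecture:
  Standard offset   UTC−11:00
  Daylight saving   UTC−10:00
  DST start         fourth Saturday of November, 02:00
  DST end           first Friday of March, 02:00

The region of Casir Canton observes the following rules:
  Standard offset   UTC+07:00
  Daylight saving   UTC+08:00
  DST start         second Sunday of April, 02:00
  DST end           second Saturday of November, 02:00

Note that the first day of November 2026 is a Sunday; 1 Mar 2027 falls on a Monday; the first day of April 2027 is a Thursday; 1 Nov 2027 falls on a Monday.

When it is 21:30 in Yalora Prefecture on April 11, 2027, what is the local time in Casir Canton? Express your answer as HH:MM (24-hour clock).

1 November 2026 is a Sunday, so the first Saturday is November 7 and the fourth is November 28.
1 March 2027 is a Monday, so the first Friday is March 5.
Daylight saving runs 28 November 2026 – 5 March 2027; April 11, 2027 is outside that window, so Yalora Prefecture is on standard time at UTC−11:00.
21:30 Yalora Prefecture + 11h = 08:30 UTC (rolling into the next day, 12 April 2027).
1 April 2027 is a Thursday, so the first Sunday is April 4 and the second is April 11.
1 November 2027 is a Monday, so the first Saturday is November 6 and the second is November 13.
At the standard offset (UTC+07:00), 08:30 UTC + 7h = 15:30 Casir Canton standard time.
Daylight saving runs 11 April – 13 November; the standard-time date in Casir Canton, April 12, 2027, is inside that window, so Casir Canton is at UTC+08:00.
08:30 UTC + 8h = 16:30 Casir Canton.

16:30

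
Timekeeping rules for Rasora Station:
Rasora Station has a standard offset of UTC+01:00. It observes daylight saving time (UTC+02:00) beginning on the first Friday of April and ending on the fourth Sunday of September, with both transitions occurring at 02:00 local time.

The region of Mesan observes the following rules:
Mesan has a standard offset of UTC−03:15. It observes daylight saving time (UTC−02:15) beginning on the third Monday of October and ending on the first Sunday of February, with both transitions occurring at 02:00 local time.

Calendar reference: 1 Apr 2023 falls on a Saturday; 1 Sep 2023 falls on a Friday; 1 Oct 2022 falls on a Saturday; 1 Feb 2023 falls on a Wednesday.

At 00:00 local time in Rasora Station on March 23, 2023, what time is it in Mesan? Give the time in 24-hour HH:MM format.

19:45

1 April 2023 is a Saturday, so the first Friday is April 7.
1 September 2023 is a Friday, so the first Sunday is September 3 and the fourth is September 24.
Daylight saving runs 7 April – 24 September; March 23, 2023 is outside that window, so Rasora Station is on standard time at UTC+01:00.
00:00 Rasora Station − 1h = 23:00 UTC (rolling into the previous day, 22 March 2023).
1 October 2022 is a Saturday, so the first Monday is October 3 and the third is October 17.
1 February 2023 is a Wednesday, so the first Sunday is February 5.
At the standard offset (UTC−03:15), 23:00 UTC − 3h15m = 19:45 Mesan standard time.
The standard-time date in Mesan, March 22, 2023, does not fall between 17 October 2022 and 5 February 2023, so daylight saving is not in effect and Mesan is at UTC−03:15.
23:00 UTC − 3h15m = 19:45 Mesan.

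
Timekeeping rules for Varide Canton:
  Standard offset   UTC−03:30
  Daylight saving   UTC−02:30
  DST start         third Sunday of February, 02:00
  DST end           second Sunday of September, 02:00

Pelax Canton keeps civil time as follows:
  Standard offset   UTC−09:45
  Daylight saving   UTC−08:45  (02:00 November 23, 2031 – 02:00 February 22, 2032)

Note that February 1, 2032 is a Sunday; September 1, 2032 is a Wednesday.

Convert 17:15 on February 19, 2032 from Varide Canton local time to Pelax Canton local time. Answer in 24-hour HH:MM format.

1 February 2032 is a Sunday, so the first Sunday is February 1 and the third is February 15.
1 September 2032 is a Wednesday, so the first Sunday is September 5 and the second is September 12.
Daylight saving runs 15 February – 12 September; February 19, 2032 is inside that window, so Varide Canton is at UTC−02:30.
17:15 Varide Canton + 2h30m = 19:45 UTC.
At the standard offset (UTC−09:45), 19:45 UTC − 9h45m = 10:00 Pelax Canton standard time.
The standard-time date in Pelax Canton, February 19, 2032, lies within the daylight-saving period (23 November 2031 – 22 February 2032), so Pelax Canton is on daylight time, UTC−08:45.
19:45 UTC − 8h45m = 11:00 Pelax Canton.

11:00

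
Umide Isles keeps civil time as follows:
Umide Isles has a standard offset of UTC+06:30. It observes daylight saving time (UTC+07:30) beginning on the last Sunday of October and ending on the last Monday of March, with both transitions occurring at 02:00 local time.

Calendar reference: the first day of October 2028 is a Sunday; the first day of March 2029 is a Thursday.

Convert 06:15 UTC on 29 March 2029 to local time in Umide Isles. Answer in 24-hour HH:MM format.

12:45

1 October 2028 is a Sunday, so Sundays fall on 1, 8, 15, 22, 29; the last is October 29.
1 March 2029 is a Thursday, so Mondays fall on 5, 12, 19, 26; the last is March 26.
At the standard offset (UTC+06:30), 06:15 UTC + 6h30m = 12:45 Umide Isles standard time.
The standard-time date in Umide Isles, 29 March 2029, does not fall between 29 October 2028 and 26 March 2029, so daylight saving is not in effect and Umide Isles is at UTC+06:30.
06:15 UTC + 6h30m = 12:45 local.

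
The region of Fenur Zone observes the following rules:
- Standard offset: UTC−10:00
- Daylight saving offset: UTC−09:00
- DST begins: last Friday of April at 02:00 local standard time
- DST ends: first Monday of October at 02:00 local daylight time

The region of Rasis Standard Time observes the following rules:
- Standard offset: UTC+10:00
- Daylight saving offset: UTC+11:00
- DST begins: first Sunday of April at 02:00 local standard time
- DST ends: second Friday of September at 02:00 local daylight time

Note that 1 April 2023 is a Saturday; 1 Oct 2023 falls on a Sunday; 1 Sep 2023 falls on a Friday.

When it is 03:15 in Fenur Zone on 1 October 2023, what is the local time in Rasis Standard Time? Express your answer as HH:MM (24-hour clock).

22:15

1 April 2023 is a Saturday, so Fridays fall on 7, 14, 21, 28; the last is April 28.
1 October 2023 is a Sunday, so the first Monday is October 2.
Daylight saving runs 28 April – 2 October; 1 October 2023 is inside that window, so Fenur Zone is at UTC−09:00.
03:15 Fenur Zone + 9h = 12:15 UTC.
1 April 2023 is a Saturday, so the first Sunday is April 2.
1 September 2023 is a Friday, so the first Friday is September 1 and the second is September 8.
At the standard offset (UTC+10:00), 12:15 UTC + 10h = 22:15 Rasis Standard Time standard time.
Daylight saving runs 2 April – 8 September; the standard-time date in Rasis Standard Time, 1 October 2023, is outside that window, so Rasis Standard Time is on standard time at UTC+10:00.
12:15 UTC + 10h = 22:15 Rasis Standard Time.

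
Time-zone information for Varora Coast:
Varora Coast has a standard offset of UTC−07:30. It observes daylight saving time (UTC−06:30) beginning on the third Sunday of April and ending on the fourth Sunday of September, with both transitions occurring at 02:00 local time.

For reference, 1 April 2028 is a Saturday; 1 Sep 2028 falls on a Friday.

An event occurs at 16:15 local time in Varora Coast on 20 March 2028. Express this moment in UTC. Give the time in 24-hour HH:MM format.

23:45

1 April 2028 is a Saturday, so the first Sunday is April 2 and the third is April 16.
1 September 2028 is a Friday, so the first Sunday is September 3 and the fourth is September 24.
20 March 2028 is outside the daylight-saving period (16 April – 24 September), so Varora Coast is on standard time, UTC−07:30.
16:15 local + 7h30m = 23:45 UTC.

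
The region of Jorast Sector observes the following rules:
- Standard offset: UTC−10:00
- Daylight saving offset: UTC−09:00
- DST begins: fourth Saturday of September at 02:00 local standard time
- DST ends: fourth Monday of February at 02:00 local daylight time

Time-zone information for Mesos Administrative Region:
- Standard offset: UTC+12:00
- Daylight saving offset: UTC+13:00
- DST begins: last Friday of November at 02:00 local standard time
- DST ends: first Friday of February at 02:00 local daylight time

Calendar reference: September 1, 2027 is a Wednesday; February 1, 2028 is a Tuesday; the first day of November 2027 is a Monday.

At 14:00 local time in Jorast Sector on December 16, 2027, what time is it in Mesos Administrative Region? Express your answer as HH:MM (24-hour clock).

12:00

1 September 2027 is a Wednesday, so the first Saturday is September 4 and the fourth is September 25.
1 February 2028 is a Tuesday, so the first Monday is February 7 and the fourth is February 28.
Daylight saving runs 25 September 2027 – 28 February 2028; December 16, 2027 is inside that window, so Jorast Sector is at UTC−09:00.
14:00 Jorast Sector + 9h = 23:00 UTC.
1 November 2027 is a Monday, so Fridays fall on 5, 12, 19, 26; the last is November 26.
1 February 2028 is a Tuesday, so the first Friday is February 4.
At the standard offset (UTC+12:00), 23:00 UTC + 12h = 11:00 Mesos Administrative Region standard time (rolling into the next day, 17 December 2027).
Daylight saving runs 26 November 2027 – 4 February 2028; the standard-time date in Mesos Administrative Region, December 17, 2027, is inside that window, so Mesos Administrative Region is at UTC+13:00.
23:00 UTC + 13h = 12:00 Mesos Administrative Region (rolling into the next day, 17 December 2027).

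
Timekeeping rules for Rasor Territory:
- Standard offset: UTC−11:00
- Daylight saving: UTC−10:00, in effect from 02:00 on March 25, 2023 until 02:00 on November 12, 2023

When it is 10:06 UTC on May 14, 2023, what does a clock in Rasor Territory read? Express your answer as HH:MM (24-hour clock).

At the standard offset (UTC−11:00), 10:06 UTC − 11h = 23:06 Rasor Territory standard time (rolling into the previous day, 13 May 2023).
The standard-time date in Rasor Territory, May 13, 2023, lies within the daylight-saving period (25 March – 12 November), so Rasor Territory is on daylight time, UTC−10:00.
10:06 UTC − 10h = 00:06 local.

00:06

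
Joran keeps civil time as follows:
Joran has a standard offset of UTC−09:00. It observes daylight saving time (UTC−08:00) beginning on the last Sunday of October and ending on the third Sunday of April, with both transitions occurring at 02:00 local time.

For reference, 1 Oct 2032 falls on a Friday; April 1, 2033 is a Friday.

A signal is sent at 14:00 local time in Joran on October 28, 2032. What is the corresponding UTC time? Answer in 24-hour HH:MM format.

23:00

1 October 2032 is a Friday, so Sundays fall on 3, 10, 17, 24, 31; the last is October 31.
1 April 2033 is a Friday, so the first Sunday is April 3 and the third is April 17.
October 28, 2032 is outside the daylight-saving period (31 October 2032 – 17 April 2033), so Joran is on standard time, UTC−09:00.
14:00 local + 9h = 23:00 UTC.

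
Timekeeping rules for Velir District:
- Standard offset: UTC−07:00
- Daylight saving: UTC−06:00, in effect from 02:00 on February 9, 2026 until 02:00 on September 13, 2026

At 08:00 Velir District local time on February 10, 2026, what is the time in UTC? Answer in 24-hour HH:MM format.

14:00

Daylight saving runs 9 February – 13 September; February 10, 2026 is inside that window, so Velir District is at UTC−06:00.
08:00 local + 6h = 14:00 UTC.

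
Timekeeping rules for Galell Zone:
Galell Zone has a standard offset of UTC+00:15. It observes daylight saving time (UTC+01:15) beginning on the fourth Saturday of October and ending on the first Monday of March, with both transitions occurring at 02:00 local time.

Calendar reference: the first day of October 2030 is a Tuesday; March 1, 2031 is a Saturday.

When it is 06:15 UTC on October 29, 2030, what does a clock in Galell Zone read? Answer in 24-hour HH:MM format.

07:30

1 October 2030 is a Tuesday, so the first Saturday is October 5 and the fourth is October 26.
1 March 2031 is a Saturday, so the first Monday is March 3.
At the standard offset (UTC+00:15), 06:15 UTC + 0h15m = 06:30 Galell Zone standard time.
Daylight saving runs 26 October 2030 – 3 March 2031; the standard-time date in Galell Zone, October 29, 2030, is inside that window, so Galell Zone is at UTC+01:15.
06:15 UTC + 1h15m = 07:30 local.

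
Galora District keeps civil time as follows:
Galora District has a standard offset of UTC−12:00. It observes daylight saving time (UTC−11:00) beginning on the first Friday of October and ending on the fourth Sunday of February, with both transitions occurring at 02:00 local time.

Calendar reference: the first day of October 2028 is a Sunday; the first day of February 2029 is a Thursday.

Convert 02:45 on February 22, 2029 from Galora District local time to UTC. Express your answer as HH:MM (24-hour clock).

1 October 2028 is a Sunday, so the first Friday is October 6.
1 February 2029 is a Thursday, so the first Sunday is February 4 and the fourth is February 25.
Daylight saving runs 6 October 2028 – 25 February 2029; February 22, 2029 is inside that window, so Galora District is at UTC−11:00.
02:45 local + 11h = 13:45 UTC.

13:45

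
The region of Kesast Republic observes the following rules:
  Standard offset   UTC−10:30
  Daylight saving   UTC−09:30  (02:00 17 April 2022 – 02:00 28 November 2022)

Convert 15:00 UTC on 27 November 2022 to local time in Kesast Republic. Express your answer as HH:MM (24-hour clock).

05:30

At the standard offset (UTC−10:30), 15:00 UTC − 10h30m = 04:30 Kesast Republic standard time.
Daylight saving runs 17 April – 28 November; the standard-time date in Kesast Republic, 27 November 2022, is inside that window, so Kesast Republic is at UTC−09:30.
15:00 UTC − 9h30m = 05:30 local.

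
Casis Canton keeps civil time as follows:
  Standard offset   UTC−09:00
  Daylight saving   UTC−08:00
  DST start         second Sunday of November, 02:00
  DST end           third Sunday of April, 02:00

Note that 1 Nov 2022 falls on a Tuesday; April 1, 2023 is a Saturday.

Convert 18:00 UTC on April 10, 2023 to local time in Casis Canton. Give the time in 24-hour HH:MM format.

1 November 2022 is a Tuesday, so the first Sunday is November 6 and the second is November 13.
1 April 2023 is a Saturday, so the first Sunday is April 2 and the third is April 16.
At the standard offset (UTC−09:00), 18:00 UTC − 9h = 09:00 Casis Canton standard time.
The standard-time date in Casis Canton, April 10, 2023, falls between 13 November 2022 and 16 April 2023, so daylight saving is in effect and Casis Canton is at UTC−08:00.
18:00 UTC − 8h = 10:00 local.

10:00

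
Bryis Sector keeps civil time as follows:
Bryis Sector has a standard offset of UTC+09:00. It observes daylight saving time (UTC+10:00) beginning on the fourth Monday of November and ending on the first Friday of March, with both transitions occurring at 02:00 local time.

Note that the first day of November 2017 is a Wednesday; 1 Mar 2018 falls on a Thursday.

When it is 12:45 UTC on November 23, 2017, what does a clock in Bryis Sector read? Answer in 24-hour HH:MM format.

21:45

1 November 2017 is a Wednesday, so the first Monday is November 6 and the fourth is November 27.
1 March 2018 is a Thursday, so the first Friday is March 2.
At the standard offset (UTC+09:00), 12:45 UTC + 9h = 21:45 Bryis Sector standard time.
The standard-time date in Bryis Sector, November 23, 2017, does not fall between 27 November 2017 and 2 March 2018, so daylight saving is not in effect and Bryis Sector is at UTC+09:00.
12:45 UTC + 9h = 21:45 local.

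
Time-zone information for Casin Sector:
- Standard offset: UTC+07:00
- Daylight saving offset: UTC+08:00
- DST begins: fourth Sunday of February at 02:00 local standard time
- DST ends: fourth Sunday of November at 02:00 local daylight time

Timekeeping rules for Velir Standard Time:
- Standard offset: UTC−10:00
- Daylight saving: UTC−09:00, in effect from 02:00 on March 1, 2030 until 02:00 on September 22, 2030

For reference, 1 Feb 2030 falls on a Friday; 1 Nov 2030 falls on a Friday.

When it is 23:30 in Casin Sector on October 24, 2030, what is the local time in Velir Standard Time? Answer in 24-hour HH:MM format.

05:30

1 February 2030 is a Friday, so the first Sunday is February 3 and the fourth is February 24.
1 November 2030 is a Friday, so the first Sunday is November 3 and the fourth is November 24.
October 24, 2030 falls between 24 February and 24 November, so daylight saving is in effect and Casin Sector is at UTC+08:00.
23:30 Casin Sector − 8h = 15:30 UTC.
At the standard offset (UTC−10:00), 15:30 UTC − 10h = 05:30 Velir Standard Time standard time.
The standard-time date in Velir Standard Time, October 24, 2030, does not fall between 1 March and 22 September, so daylight saving is not in effect and Velir Standard Time is at UTC−10:00.
15:30 UTC − 10h = 05:30 Velir Standard Time.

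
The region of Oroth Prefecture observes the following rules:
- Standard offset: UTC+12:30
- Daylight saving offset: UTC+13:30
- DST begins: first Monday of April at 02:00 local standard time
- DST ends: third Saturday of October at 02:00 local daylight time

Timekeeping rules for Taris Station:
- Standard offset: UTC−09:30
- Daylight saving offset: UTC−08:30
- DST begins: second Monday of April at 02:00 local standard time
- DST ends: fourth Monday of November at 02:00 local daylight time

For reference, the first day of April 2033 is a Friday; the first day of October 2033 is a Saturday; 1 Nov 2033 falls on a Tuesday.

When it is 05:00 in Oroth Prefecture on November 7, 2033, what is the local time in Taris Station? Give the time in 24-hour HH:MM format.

08:00

1 April 2033 is a Friday, so the first Monday is April 4.
1 October 2033 is a Saturday, so the first Saturday is October 1 and the third is October 15.
November 7, 2033 is outside the daylight-saving period (4 April – 15 October), so Oroth Prefecture is on standard time, UTC+12:30.
05:00 Oroth Prefecture − 12h30m = 16:30 UTC (rolling into the previous day, 6 November 2033).
1 April 2033 is a Friday, so the first Monday is April 4 and the second is April 11.
1 November 2033 is a Tuesday, so the first Monday is November 7 and the fourth is November 28.
At the standard offset (UTC−09:30), 16:30 UTC − 9h30m = 07:00 Taris Station standard time.
The standard-time date in Taris Station, November 6, 2033, falls between 11 April and 28 November, so daylight saving is in effect and Taris Station is at UTC−08:30.
16:30 UTC − 8h30m = 08:00 Taris Station.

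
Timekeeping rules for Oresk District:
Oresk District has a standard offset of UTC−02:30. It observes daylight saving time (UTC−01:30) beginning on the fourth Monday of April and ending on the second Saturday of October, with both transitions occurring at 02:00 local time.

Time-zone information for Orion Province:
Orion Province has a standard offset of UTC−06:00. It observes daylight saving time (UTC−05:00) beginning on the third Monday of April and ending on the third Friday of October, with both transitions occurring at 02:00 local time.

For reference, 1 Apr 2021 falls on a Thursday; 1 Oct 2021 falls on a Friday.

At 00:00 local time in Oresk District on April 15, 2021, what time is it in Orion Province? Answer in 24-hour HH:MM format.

1 April 2021 is a Thursday, so the first Monday is April 5 and the fourth is April 26.
1 October 2021 is a Friday, so the first Saturday is October 2 and the second is October 9.
April 15, 2021 does not fall between 26 April and 9 October, so daylight saving is not in effect and Oresk District is at UTC−02:30.
00:00 Oresk District + 2h30m = 02:30 UTC.
1 April 2021 is a Thursday, so the first Monday is April 5 and the third is April 19.
1 October 2021 is a Friday, so the first Friday is October 1 and the third is October 15.
At the standard offset (UTC−06:00), 02:30 UTC − 6h = 20:30 Orion Province standard time (rolling into the previous day, 14 April 2021).
The standard-time date in Orion Province, April 14, 2021, does not fall between 19 April and 15 October, so daylight saving is not in effect and Orion Province is at UTC−06:00.
02:30 UTC − 6h = 20:30 Orion Province (rolling into the previous day, 14 April 2021).

20:30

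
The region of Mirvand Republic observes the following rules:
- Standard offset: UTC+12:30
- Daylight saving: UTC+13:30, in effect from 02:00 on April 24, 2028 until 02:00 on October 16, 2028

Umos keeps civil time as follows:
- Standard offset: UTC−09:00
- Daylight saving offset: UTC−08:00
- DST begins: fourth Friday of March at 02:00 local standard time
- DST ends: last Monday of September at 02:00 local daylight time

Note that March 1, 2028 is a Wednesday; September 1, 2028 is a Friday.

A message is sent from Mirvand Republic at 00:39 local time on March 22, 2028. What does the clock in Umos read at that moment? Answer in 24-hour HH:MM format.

03:09

March 22, 2028 does not fall between 24 April and 16 October, so daylight saving is not in effect and Mirvand Republic is at UTC+12:30.
00:39 Mirvand Republic − 12h30m = 12:09 UTC (rolling into the previous day, 21 March 2028).
1 March 2028 is a Wednesday, so the first Friday is March 3 and the fourth is March 24.
1 September 2028 is a Friday, so Mondays fall on 4, 11, 18, 25; the last is September 25.
At the standard offset (UTC−09:00), 12:09 UTC − 9h = 03:09 Umos standard time.
The standard-time date in Umos, March 21, 2028, does not fall between 24 March and 25 September, so daylight saving is not in effect and Umos is at UTC−09:00.
12:09 UTC − 9h = 03:09 Umos.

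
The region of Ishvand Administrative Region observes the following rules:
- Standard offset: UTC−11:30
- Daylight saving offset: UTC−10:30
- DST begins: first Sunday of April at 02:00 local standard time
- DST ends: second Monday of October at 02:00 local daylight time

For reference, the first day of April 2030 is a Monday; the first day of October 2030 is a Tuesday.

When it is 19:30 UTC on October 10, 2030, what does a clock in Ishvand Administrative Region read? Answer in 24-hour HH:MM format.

09:00

1 April 2030 is a Monday, so the first Sunday is April 7.
1 October 2030 is a Tuesday, so the first Monday is October 7 and the second is October 14.
At the standard offset (UTC−11:30), 19:30 UTC − 11h30m = 08:00 Ishvand Administrative Region standard time.
The standard-time date in Ishvand Administrative Region, October 10, 2030, lies within the daylight-saving period (7 April – 14 October), so Ishvand Administrative Region is on daylight time, UTC−10:30.
19:30 UTC − 10h30m = 09:00 local.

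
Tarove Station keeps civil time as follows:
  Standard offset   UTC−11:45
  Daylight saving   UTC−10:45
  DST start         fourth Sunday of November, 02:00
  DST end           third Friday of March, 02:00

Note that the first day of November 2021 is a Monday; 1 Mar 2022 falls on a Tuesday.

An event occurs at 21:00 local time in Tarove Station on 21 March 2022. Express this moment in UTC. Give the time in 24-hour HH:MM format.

1 November 2021 is a Monday, so the first Sunday is November 7 and the fourth is November 28.
1 March 2022 is a Tuesday, so the first Friday is March 4 and the third is March 18.
21 March 2022 is outside the daylight-saving period (28 November 2021 – 18 March 2022), so Tarove Station is on standard time, UTC−11:45.
21:00 local + 11h45m = 08:45 UTC (rolling into the next day, 22 March 2022).

08:45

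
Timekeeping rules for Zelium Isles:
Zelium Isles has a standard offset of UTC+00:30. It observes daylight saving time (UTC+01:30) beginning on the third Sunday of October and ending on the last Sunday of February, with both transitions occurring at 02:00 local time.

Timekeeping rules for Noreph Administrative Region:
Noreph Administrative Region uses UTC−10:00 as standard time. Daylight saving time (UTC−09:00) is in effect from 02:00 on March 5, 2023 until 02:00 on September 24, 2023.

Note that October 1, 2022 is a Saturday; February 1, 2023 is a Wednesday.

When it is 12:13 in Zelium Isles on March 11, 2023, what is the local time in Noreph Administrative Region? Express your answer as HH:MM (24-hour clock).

02:43

1 October 2022 is a Saturday, so the first Sunday is October 2 and the third is October 16.
1 February 2023 is a Wednesday, so Sundays fall on 5, 12, 19, 26; the last is February 26.
March 11, 2023 is outside the daylight-saving period (16 October 2022 – 26 February 2023), so Zelium Isles is on standard time, UTC+00:30.
12:13 Zelium Isles − 0h30m = 11:43 UTC.
At the standard offset (UTC−10:00), 11:43 UTC − 10h = 01:43 Noreph Administrative Region standard time.
The standard-time date in Noreph Administrative Region, March 11, 2023, falls between 5 March and 24 September, so daylight saving is in effect and Noreph Administrative Region is at UTC−09:00.
11:43 UTC − 9h = 02:43 Noreph Administrative Region.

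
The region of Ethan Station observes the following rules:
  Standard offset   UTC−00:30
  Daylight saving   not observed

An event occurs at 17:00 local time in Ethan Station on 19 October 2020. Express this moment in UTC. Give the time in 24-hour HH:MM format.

Ethan Station stays on UTC−00:30 all year.
17:00 local + 0h30m = 17:30 UTC.

17:30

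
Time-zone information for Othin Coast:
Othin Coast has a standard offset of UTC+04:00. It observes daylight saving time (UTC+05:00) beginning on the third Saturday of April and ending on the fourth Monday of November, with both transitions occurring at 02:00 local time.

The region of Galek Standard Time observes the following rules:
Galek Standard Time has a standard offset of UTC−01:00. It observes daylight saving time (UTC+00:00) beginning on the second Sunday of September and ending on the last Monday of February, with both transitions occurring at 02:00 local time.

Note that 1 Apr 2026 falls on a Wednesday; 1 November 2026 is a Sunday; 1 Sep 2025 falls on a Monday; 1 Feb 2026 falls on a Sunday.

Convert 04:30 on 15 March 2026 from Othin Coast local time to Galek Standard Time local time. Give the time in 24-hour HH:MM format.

1 April 2026 is a Wednesday, so the first Saturday is April 4 and the third is April 18.
1 November 2026 is a Sunday, so the first Monday is November 2 and the fourth is November 23.
15 March 2026 is outside the daylight-saving period (18 April – 23 November), so Othin Coast is on standard time, UTC+04:00.
04:30 Othin Coast − 4h = 00:30 UTC.
1 September 2025 is a Monday, so the first Sunday is September 7 and the second is September 14.
1 February 2026 is a Sunday, so Mondays fall on 2, 9, 16, 23; the last is February 23.
At the standard offset (UTC−01:00), 00:30 UTC − 1h = 23:30 Galek Standard Time standard time (rolling into the previous day, 14 March 2026).
Daylight saving runs 14 September 2025 – 23 February 2026; the standard-time date in Galek Standard Time, 14 March 2026, is outside that window, so Galek Standard Time is on standard time at UTC−01:00.
00:30 UTC − 1h = 23:30 Galek Standard Time (rolling into the previous day, 14 March 2026).

23:30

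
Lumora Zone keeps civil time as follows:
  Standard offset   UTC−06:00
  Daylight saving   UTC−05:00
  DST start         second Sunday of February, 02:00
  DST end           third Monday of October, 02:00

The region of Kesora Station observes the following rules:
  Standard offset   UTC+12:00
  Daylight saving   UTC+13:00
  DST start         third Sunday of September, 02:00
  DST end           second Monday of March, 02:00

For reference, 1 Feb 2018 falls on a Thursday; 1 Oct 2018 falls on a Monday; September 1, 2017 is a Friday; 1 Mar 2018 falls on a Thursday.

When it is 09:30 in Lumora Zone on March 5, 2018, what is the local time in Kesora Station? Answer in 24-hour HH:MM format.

1 February 2018 is a Thursday, so the first Sunday is February 4 and the second is February 11.
1 October 2018 is a Monday, so the first Monday is October 1 and the third is October 15.
March 5, 2018 falls between 11 February and 15 October, so daylight saving is in effect and Lumora Zone is at UTC−05:00.
09:30 Lumora Zone + 5h = 14:30 UTC.
1 September 2017 is a Friday, so the first Sunday is September 3 and the third is September 17.
1 March 2018 is a Thursday, so the first Monday is March 5 and the second is March 12.
At the standard offset (UTC+12:00), 14:30 UTC + 12h = 02:30 Kesora Station standard time (rolling into the next day, 6 March 2018).
Daylight saving runs 17 September 2017 – 12 March 2018; the standard-time date in Kesora Station, March 6, 2018, is inside that window, so Kesora Station is at UTC+13:00.
14:30 UTC + 13h = 03:30 Kesora Station (rolling into the next day, 6 March 2018).

03:30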